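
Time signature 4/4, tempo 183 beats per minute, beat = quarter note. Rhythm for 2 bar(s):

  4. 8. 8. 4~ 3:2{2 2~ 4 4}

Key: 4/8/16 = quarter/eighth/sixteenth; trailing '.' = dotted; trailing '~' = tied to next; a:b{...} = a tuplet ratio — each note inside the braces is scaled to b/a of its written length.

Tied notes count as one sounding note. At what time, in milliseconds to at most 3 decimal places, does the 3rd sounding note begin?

note 3 onset = 9/4b = 737.705ms

1. 0.0ms @ 0 + 491.803ms (3/2)
2. 491.803ms @ 3/2 + 245.902ms (3/4)
3. 737.705ms @ 9/4 + 245.902ms (3/4)
4. 983.607ms @ 3 + 765.027ms (7/3)
5. 1748.634ms @ 16/3 + 655.738ms (2)
6. 2404.372ms @ 22/3 + 218.579ms (2/3)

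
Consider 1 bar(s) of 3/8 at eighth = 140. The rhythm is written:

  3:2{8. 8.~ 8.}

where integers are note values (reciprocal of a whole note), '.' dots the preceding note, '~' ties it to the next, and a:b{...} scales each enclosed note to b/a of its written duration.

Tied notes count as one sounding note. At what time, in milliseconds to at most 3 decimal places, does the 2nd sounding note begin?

note 2 onset = 1b = 428.571ms

1. 0.0ms @ 0 + 428.571ms (1)
2. 428.571ms @ 1 + 857.143ms (2)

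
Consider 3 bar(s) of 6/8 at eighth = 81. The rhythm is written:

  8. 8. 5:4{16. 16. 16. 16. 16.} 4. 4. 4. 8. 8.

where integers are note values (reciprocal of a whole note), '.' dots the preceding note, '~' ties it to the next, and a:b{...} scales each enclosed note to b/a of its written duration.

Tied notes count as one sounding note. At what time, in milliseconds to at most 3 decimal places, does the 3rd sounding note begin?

note 3 onset = 3b = 2222.222ms

1. 0.0ms @ 0 + 1111.111ms (3/2)
2. 1111.111ms @ 3/2 + 1111.111ms (3/2)
3. 2222.222ms @ 3 + 444.444ms (3/5)
4. 2666.667ms @ 18/5 + 444.444ms (3/5)
5. 3111.111ms @ 21/5 + 444.444ms (3/5)
6. 3555.556ms @ 24/5 + 444.444ms (3/5)
7. 4000.0ms @ 27/5 + 444.444ms (3/5)
8. 4444.444ms @ 6 + 2222.222ms (3)
9. 6666.667ms @ 9 + 2222.222ms (3)
10. 8888.889ms @ 12 + 2222.222ms (3)
11. 11111.111ms @ 15 + 1111.111ms (3/2)
12. 12222.222ms @ 33/2 + 1111.111ms (3/2)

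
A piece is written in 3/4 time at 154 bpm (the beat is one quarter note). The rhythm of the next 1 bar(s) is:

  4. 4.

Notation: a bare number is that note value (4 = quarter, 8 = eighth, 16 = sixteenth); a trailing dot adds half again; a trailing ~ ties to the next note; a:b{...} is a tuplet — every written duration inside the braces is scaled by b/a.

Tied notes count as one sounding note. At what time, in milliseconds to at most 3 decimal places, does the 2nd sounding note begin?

1. 0.0ms @ 0 + 584.416ms (3/2)
2. 584.416ms @ 3/2 + 584.416ms (3/2)

note 2 onset = 3/2b = 584.416ms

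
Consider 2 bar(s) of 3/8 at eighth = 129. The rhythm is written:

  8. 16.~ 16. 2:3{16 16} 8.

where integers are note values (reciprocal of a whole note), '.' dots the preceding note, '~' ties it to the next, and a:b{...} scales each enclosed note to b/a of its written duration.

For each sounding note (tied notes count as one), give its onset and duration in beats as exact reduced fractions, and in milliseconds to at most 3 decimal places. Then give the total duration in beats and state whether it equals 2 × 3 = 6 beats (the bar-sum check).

1) 0.0ms=0b +697.674ms=3/2b
2) 697.674ms=3/2b +697.674ms=3/2b
3) 1395.349ms=3b +348.837ms=3/4b
4) 1744.186ms=15/4b +348.837ms=3/4b
5) 2093.023ms=9/2b +697.674ms=3/2b
Σ=6b of 6 (129bpm 3/8) — PASS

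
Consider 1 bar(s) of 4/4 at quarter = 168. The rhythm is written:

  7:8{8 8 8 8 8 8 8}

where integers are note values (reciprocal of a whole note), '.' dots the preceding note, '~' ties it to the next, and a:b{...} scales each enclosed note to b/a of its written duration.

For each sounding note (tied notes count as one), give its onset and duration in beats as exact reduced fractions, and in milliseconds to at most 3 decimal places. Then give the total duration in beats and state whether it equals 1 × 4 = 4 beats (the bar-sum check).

1) 0.0ms=0b +204.082ms=4/7b
2) 204.082ms=4/7b +204.082ms=4/7b
3) 408.163ms=8/7b +204.082ms=4/7b
4) 612.245ms=12/7b +204.082ms=4/7b
5) 816.327ms=16/7b +204.082ms=4/7b
6) 1020.408ms=20/7b +204.082ms=4/7b
7) 1224.49ms=24/7b +204.082ms=4/7b
Σ=4b of 4 (168bpm 4/4) — PASS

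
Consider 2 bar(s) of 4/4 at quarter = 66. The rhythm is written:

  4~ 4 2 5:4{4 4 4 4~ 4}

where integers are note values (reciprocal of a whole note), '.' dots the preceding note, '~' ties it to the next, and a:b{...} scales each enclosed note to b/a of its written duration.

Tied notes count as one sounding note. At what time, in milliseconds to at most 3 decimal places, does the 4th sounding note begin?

1. 0.0ms @ 0 + 1818.182ms (2)
2. 1818.182ms @ 2 + 1818.182ms (2)
3. 3636.364ms @ 4 + 727.273ms (4/5)
4. 4363.636ms @ 24/5 + 727.273ms (4/5)
5. 5090.909ms @ 28/5 + 727.273ms (4/5)
6. 5818.182ms @ 32/5 + 1454.545ms (8/5)

note 4 onset = 24/5b = 4363.636ms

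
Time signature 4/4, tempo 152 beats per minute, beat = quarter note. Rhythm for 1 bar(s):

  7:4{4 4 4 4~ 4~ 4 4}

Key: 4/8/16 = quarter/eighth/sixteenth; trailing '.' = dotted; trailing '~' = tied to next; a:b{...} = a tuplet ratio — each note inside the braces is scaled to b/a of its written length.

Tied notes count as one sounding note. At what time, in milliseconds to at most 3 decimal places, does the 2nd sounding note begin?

1. 0.0ms @ 0 + 225.564ms (4/7)
2. 225.564ms @ 4/7 + 225.564ms (4/7)
3. 451.128ms @ 8/7 + 225.564ms (4/7)
4. 676.692ms @ 12/7 + 676.692ms (12/7)
5. 1353.383ms @ 24/7 + 225.564ms (4/7)

note 2 onset = 4/7b = 225.564ms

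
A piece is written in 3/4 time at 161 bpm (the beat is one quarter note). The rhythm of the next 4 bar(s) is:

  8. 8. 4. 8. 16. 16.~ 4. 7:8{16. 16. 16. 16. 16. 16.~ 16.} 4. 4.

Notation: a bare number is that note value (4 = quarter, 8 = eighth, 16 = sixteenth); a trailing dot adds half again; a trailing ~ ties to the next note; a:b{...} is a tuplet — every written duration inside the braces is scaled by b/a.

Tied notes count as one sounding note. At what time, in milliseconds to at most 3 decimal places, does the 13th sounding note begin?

1. 0.0ms @ 0 + 279.503ms (3/4)
2. 279.503ms @ 3/4 + 279.503ms (3/4)
3. 559.006ms @ 3/2 + 559.006ms (3/2)
4. 1118.012ms @ 3 + 279.503ms (3/4)
5. 1397.516ms @ 15/4 + 139.752ms (3/8)
6. 1537.267ms @ 33/8 + 698.758ms (15/8)
7. 2236.025ms @ 6 + 159.716ms (3/7)
8. 2395.741ms @ 45/7 + 159.716ms (3/7)
9. 2555.457ms @ 48/7 + 159.716ms (3/7)
10. 2715.173ms @ 51/7 + 159.716ms (3/7)
11. 2874.889ms @ 54/7 + 159.716ms (3/7)
12. 3034.605ms @ 57/7 + 319.432ms (6/7)
13. 3354.037ms @ 9 + 559.006ms (3/2)
14. 3913.043ms @ 21/2 + 559.006ms (3/2)

note 13 onset = 9b = 3354.037ms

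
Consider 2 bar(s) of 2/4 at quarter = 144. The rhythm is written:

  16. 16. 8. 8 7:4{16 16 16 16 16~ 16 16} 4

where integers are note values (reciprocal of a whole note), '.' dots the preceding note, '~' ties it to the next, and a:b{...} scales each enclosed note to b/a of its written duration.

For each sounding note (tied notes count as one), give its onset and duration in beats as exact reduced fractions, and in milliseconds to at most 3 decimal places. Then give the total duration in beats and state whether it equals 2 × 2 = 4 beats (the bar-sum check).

1) 0.0ms=0b +156.25ms=3/8b
2) 156.25ms=3/8b +156.25ms=3/8b
3) 312.5ms=3/4b +312.5ms=3/4b
4) 625.0ms=3/2b +208.333ms=1/2b
5) 833.333ms=2b +59.524ms=1/7b
6) 892.857ms=15/7b +59.524ms=1/7b
7) 952.381ms=16/7b +59.524ms=1/7b
8) 1011.905ms=17/7b +59.524ms=1/7b
9) 1071.429ms=18/7b +119.048ms=2/7b
10) 1190.476ms=20/7b +59.524ms=1/7b
11) 1250.0ms=3b +416.667ms=1b
Σ=4b of 4 (144bpm 2/4) — PASS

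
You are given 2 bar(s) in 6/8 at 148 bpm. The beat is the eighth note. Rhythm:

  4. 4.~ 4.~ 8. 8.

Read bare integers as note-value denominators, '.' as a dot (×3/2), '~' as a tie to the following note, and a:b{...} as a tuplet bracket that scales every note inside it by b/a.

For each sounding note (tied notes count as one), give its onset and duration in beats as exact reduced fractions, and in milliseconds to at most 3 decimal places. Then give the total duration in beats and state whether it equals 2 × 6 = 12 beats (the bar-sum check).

1) 0.0ms=0b +1216.216ms=3b
2) 1216.216ms=3b +3040.541ms=15/2b
3) 4256.757ms=21/2b +608.108ms=3/2b
Σ=12b of 12 (148bpm 6/8) — PASS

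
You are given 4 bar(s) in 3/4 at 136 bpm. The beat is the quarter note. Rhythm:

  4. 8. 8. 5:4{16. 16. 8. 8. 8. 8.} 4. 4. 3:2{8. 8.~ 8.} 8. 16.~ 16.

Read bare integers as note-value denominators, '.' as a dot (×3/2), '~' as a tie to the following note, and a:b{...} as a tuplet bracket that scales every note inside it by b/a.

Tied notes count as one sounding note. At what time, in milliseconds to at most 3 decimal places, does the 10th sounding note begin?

1. 0.0ms @ 0 + 661.765ms (3/2)
2. 661.765ms @ 3/2 + 330.882ms (3/4)
3. 992.647ms @ 9/4 + 330.882ms (3/4)
4. 1323.529ms @ 3 + 132.353ms (3/10)
5. 1455.882ms @ 33/10 + 132.353ms (3/10)
6. 1588.235ms @ 18/5 + 264.706ms (3/5)
7. 1852.941ms @ 21/5 + 264.706ms (3/5)
8. 2117.647ms @ 24/5 + 264.706ms (3/5)
9. 2382.353ms @ 27/5 + 264.706ms (3/5)
10. 2647.059ms @ 6 + 661.765ms (3/2)
11. 3308.824ms @ 15/2 + 661.765ms (3/2)
12. 3970.588ms @ 9 + 220.588ms (1/2)
13. 4191.176ms @ 19/2 + 441.176ms (1)
14. 4632.353ms @ 21/2 + 330.882ms (3/4)
15. 4963.235ms @ 45/4 + 330.882ms (3/4)

note 10 onset = 6b = 2647.059ms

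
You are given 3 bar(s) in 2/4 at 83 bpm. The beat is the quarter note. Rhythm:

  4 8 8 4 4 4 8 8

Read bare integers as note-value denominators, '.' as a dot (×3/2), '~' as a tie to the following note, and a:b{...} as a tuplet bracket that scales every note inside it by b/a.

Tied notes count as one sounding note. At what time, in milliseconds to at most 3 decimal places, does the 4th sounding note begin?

1. 0.0ms @ 0 + 722.892ms (1)
2. 722.892ms @ 1 + 361.446ms (1/2)
3. 1084.337ms @ 3/2 + 361.446ms (1/2)
4. 1445.783ms @ 2 + 722.892ms (1)
5. 2168.675ms @ 3 + 722.892ms (1)
6. 2891.566ms @ 4 + 722.892ms (1)
7. 3614.458ms @ 5 + 361.446ms (1/2)
8. 3975.904ms @ 11/2 + 361.446ms (1/2)

note 4 onset = 2b = 1445.783ms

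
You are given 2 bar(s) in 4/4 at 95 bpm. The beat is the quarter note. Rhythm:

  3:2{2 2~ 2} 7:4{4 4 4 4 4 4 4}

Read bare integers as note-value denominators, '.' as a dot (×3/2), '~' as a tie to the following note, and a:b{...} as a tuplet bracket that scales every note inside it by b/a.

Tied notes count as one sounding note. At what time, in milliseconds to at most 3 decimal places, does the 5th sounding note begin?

1. 0.0ms @ 0 + 842.105ms (4/3)
2. 842.105ms @ 4/3 + 1684.211ms (8/3)
3. 2526.316ms @ 4 + 360.902ms (4/7)
4. 2887.218ms @ 32/7 + 360.902ms (4/7)
5. 3248.12ms @ 36/7 + 360.902ms (4/7)
6. 3609.023ms @ 40/7 + 360.902ms (4/7)
7. 3969.925ms @ 44/7 + 360.902ms (4/7)
8. 4330.827ms @ 48/7 + 360.902ms (4/7)
9. 4691.729ms @ 52/7 + 360.902ms (4/7)

note 5 onset = 36/7b = 3248.12ms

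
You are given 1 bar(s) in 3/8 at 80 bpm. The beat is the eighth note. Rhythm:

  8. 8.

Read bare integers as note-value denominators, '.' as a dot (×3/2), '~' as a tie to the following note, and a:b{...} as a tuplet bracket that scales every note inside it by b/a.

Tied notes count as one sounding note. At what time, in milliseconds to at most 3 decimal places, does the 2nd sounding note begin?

1. 0.0ms @ 0 + 1125.0ms (3/2)
2. 1125.0ms @ 3/2 + 1125.0ms (3/2)

note 2 onset = 3/2b = 1125.0ms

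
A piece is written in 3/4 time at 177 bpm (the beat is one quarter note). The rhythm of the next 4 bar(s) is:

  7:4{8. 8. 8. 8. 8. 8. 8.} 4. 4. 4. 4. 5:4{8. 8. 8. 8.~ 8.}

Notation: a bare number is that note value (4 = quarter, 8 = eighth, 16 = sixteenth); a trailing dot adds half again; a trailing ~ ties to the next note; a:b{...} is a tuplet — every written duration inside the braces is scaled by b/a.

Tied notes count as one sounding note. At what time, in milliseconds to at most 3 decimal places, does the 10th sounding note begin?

note 10 onset = 6b = 2033.898ms

1. 0.0ms @ 0 + 145.278ms (3/7)
2. 145.278ms @ 3/7 + 145.278ms (3/7)
3. 290.557ms @ 6/7 + 145.278ms (3/7)
4. 435.835ms @ 9/7 + 145.278ms (3/7)
5. 581.114ms @ 12/7 + 145.278ms (3/7)
6. 726.392ms @ 15/7 + 145.278ms (3/7)
7. 871.671ms @ 18/7 + 145.278ms (3/7)
8. 1016.949ms @ 3 + 508.475ms (3/2)
9. 1525.424ms @ 9/2 + 508.475ms (3/2)
10. 2033.898ms @ 6 + 508.475ms (3/2)
11. 2542.373ms @ 15/2 + 508.475ms (3/2)
12. 3050.847ms @ 9 + 203.39ms (3/5)
13. 3254.237ms @ 48/5 + 203.39ms (3/5)
14. 3457.627ms @ 51/5 + 203.39ms (3/5)
15. 3661.017ms @ 54/5 + 406.78ms (6/5)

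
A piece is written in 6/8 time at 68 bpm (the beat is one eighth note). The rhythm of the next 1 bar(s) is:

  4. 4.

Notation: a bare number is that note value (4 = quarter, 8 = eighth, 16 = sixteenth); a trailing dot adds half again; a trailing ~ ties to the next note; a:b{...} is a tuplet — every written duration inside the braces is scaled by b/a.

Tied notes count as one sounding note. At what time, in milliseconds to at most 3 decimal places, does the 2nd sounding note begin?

1. 0.0ms @ 0 + 2647.059ms (3)
2. 2647.059ms @ 3 + 2647.059ms (3)

note 2 onset = 3b = 2647.059ms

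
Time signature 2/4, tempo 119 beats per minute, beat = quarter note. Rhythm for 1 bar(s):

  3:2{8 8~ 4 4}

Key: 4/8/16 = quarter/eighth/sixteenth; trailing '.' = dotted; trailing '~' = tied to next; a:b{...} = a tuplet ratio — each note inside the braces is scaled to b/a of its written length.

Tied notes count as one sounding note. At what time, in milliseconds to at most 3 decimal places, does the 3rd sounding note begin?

1. 0.0ms @ 0 + 168.067ms (1/3)
2. 168.067ms @ 1/3 + 504.202ms (1)
3. 672.269ms @ 4/3 + 336.134ms (2/3)

note 3 onset = 4/3b = 672.269ms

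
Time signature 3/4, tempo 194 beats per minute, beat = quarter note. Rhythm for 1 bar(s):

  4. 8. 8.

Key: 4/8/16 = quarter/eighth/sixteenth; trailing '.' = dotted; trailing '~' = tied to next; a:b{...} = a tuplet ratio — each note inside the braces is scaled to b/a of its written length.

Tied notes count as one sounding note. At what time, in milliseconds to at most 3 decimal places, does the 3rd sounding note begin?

note 3 onset = 9/4b = 695.876ms

1. 0.0ms @ 0 + 463.918ms (3/2)
2. 463.918ms @ 3/2 + 231.959ms (3/4)
3. 695.876ms @ 9/4 + 231.959ms (3/4)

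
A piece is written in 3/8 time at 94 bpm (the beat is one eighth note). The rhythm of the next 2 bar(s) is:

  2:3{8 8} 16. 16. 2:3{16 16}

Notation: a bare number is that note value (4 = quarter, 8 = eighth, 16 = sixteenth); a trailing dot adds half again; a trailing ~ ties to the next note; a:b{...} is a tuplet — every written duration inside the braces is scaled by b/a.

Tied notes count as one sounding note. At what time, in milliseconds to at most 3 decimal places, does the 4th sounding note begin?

note 4 onset = 15/4b = 2393.617ms

1. 0.0ms @ 0 + 957.447ms (3/2)
2. 957.447ms @ 3/2 + 957.447ms (3/2)
3. 1914.894ms @ 3 + 478.723ms (3/4)
4. 2393.617ms @ 15/4 + 478.723ms (3/4)
5. 2872.34ms @ 9/2 + 478.723ms (3/4)
6. 3351.064ms @ 21/4 + 478.723ms (3/4)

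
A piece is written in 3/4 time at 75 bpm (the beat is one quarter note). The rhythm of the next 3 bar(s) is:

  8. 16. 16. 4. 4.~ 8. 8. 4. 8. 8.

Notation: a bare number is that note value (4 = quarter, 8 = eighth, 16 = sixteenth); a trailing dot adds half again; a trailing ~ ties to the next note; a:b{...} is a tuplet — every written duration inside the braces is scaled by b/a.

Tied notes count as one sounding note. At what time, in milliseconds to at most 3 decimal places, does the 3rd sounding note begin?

note 3 onset = 9/8b = 900.0ms

1. 0.0ms @ 0 + 600.0ms (3/4)
2. 600.0ms @ 3/4 + 300.0ms (3/8)
3. 900.0ms @ 9/8 + 300.0ms (3/8)
4. 1200.0ms @ 3/2 + 1200.0ms (3/2)
5. 2400.0ms @ 3 + 1800.0ms (9/4)
6. 4200.0ms @ 21/4 + 600.0ms (3/4)
7. 4800.0ms @ 6 + 1200.0ms (3/2)
8. 6000.0ms @ 15/2 + 600.0ms (3/4)
9. 6600.0ms @ 33/4 + 600.0ms (3/4)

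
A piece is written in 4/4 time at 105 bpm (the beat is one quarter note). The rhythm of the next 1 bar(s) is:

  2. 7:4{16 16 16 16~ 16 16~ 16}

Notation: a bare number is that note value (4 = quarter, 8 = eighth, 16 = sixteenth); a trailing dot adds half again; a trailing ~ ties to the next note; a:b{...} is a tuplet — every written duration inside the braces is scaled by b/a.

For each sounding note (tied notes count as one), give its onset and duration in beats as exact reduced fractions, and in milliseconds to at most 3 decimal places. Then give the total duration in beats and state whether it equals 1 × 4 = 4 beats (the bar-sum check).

1) 0.0ms=0b +1714.286ms=3b
2) 1714.286ms=3b +81.633ms=1/7b
3) 1795.918ms=22/7b +81.633ms=1/7b
4) 1877.551ms=23/7b +81.633ms=1/7b
5) 1959.184ms=24/7b +163.265ms=2/7b
6) 2122.449ms=26/7b +163.265ms=2/7b
Σ=4b of 4 (105bpm 4/4) — PASS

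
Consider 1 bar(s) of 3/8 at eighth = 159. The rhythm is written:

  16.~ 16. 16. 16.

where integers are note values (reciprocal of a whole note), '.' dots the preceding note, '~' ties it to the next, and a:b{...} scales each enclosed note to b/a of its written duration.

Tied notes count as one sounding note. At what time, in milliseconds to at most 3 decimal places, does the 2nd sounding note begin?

1. 0.0ms @ 0 + 566.038ms (3/2)
2. 566.038ms @ 3/2 + 283.019ms (3/4)
3. 849.057ms @ 9/4 + 283.019ms (3/4)

note 2 onset = 3/2b = 566.038ms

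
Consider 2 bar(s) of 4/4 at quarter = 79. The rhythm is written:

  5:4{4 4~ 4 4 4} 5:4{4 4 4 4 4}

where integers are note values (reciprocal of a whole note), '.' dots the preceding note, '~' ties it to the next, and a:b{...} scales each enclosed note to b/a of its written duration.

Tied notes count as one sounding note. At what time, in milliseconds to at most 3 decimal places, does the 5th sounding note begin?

1. 0.0ms @ 0 + 607.595ms (4/5)
2. 607.595ms @ 4/5 + 1215.19ms (8/5)
3. 1822.785ms @ 12/5 + 607.595ms (4/5)
4. 2430.38ms @ 16/5 + 607.595ms (4/5)
5. 3037.975ms @ 4 + 607.595ms (4/5)
6. 3645.57ms @ 24/5 + 607.595ms (4/5)
7. 4253.165ms @ 28/5 + 607.595ms (4/5)
8. 4860.759ms @ 32/5 + 607.595ms (4/5)
9. 5468.354ms @ 36/5 + 607.595ms (4/5)

note 5 onset = 4b = 3037.975ms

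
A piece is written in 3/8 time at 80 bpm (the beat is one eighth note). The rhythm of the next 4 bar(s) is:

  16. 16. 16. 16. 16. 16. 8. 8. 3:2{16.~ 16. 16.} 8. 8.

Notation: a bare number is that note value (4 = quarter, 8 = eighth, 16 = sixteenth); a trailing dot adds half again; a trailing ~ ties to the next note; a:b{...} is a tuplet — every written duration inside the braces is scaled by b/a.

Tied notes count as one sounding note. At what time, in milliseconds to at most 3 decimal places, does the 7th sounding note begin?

note 7 onset = 9/2b = 3375.0ms

1. 0.0ms @ 0 + 562.5ms (3/4)
2. 562.5ms @ 3/4 + 562.5ms (3/4)
3. 1125.0ms @ 3/2 + 562.5ms (3/4)
4. 1687.5ms @ 9/4 + 562.5ms (3/4)
5. 2250.0ms @ 3 + 562.5ms (3/4)
6. 2812.5ms @ 15/4 + 562.5ms (3/4)
7. 3375.0ms @ 9/2 + 1125.0ms (3/2)
8. 4500.0ms @ 6 + 1125.0ms (3/2)
9. 5625.0ms @ 15/2 + 750.0ms (1)
10. 6375.0ms @ 17/2 + 375.0ms (1/2)
11. 6750.0ms @ 9 + 1125.0ms (3/2)
12. 7875.0ms @ 21/2 + 1125.0ms (3/2)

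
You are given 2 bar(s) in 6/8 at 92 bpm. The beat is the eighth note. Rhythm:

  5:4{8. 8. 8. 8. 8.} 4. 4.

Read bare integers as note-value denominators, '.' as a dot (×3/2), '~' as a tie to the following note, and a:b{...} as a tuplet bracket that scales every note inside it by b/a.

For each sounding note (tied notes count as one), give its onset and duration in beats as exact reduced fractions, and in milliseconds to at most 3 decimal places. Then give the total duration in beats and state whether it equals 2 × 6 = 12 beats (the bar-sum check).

1) 0.0ms=0b +782.609ms=6/5b
2) 782.609ms=6/5b +782.609ms=6/5b
3) 1565.217ms=12/5b +782.609ms=6/5b
4) 2347.826ms=18/5b +782.609ms=6/5b
5) 3130.435ms=24/5b +782.609ms=6/5b
6) 3913.043ms=6b +1956.522ms=3b
7) 5869.565ms=9b +1956.522ms=3b
Σ=12b of 12 (92bpm 6/8) — PASS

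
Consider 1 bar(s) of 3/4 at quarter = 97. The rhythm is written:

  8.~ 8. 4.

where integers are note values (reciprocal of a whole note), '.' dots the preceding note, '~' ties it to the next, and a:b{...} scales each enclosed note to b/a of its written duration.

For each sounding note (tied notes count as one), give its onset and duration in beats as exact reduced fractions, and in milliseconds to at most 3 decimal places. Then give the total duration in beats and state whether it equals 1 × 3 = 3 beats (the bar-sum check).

1) 0.0ms=0b +927.835ms=3/2b
2) 927.835ms=3/2b +927.835ms=3/2b
Σ=3b of 3 (97bpm 3/4) — PASS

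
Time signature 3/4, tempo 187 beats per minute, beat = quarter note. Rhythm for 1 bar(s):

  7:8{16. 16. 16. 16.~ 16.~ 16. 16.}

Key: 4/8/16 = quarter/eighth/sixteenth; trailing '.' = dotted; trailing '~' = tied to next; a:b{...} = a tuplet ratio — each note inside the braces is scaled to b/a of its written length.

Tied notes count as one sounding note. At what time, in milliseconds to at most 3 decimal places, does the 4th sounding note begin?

note 4 onset = 9/7b = 412.529ms

1. 0.0ms @ 0 + 137.51ms (3/7)
2. 137.51ms @ 3/7 + 137.51ms (3/7)
3. 275.019ms @ 6/7 + 137.51ms (3/7)
4. 412.529ms @ 9/7 + 412.529ms (9/7)
5. 825.057ms @ 18/7 + 137.51ms (3/7)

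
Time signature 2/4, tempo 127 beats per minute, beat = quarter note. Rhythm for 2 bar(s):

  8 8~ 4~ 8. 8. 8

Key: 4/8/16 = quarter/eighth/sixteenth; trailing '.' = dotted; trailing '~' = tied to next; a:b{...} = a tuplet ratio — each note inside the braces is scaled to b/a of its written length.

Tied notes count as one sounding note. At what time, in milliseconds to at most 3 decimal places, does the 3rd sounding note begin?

1. 0.0ms @ 0 + 236.22ms (1/2)
2. 236.22ms @ 1/2 + 1062.992ms (9/4)
3. 1299.213ms @ 11/4 + 354.331ms (3/4)
4. 1653.543ms @ 7/2 + 236.22ms (1/2)

note 3 onset = 11/4b = 1299.213ms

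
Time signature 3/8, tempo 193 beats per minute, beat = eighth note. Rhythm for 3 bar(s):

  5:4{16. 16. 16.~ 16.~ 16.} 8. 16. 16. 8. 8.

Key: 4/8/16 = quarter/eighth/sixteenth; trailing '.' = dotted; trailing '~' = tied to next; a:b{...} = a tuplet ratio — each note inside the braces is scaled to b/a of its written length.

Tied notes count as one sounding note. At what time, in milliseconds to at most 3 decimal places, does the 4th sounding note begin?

1. 0.0ms @ 0 + 186.528ms (3/5)
2. 186.528ms @ 3/5 + 186.528ms (3/5)
3. 373.057ms @ 6/5 + 559.585ms (9/5)
4. 932.642ms @ 3 + 466.321ms (3/2)
5. 1398.964ms @ 9/2 + 233.161ms (3/4)
6. 1632.124ms @ 21/4 + 233.161ms (3/4)
7. 1865.285ms @ 6 + 466.321ms (3/2)
8. 2331.606ms @ 15/2 + 466.321ms (3/2)

note 4 onset = 3b = 932.642ms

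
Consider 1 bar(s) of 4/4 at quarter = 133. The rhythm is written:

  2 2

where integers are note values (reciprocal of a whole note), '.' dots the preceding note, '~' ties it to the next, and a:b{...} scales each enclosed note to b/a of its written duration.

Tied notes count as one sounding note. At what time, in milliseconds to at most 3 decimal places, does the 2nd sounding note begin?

note 2 onset = 2b = 902.256ms

1. 0.0ms @ 0 + 902.256ms (2)
2. 902.256ms @ 2 + 902.256ms (2)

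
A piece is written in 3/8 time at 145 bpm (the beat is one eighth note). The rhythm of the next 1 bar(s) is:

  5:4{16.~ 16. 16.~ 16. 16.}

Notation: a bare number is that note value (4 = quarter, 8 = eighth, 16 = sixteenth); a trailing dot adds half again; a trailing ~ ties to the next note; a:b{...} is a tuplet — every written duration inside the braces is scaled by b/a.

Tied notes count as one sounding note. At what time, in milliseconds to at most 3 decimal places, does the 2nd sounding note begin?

note 2 onset = 6/5b = 496.552ms

1. 0.0ms @ 0 + 496.552ms (6/5)
2. 496.552ms @ 6/5 + 496.552ms (6/5)
3. 993.103ms @ 12/5 + 248.276ms (3/5)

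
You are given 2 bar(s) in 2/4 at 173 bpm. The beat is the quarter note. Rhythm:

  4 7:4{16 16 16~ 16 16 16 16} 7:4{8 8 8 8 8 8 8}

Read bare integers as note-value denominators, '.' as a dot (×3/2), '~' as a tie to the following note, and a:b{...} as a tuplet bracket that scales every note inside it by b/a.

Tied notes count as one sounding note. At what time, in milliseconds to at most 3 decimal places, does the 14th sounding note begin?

1. 0.0ms @ 0 + 346.821ms (1)
2. 346.821ms @ 1 + 49.546ms (1/7)
3. 396.367ms @ 8/7 + 49.546ms (1/7)
4. 445.912ms @ 9/7 + 99.092ms (2/7)
5. 545.004ms @ 11/7 + 49.546ms (1/7)
6. 594.55ms @ 12/7 + 49.546ms (1/7)
7. 644.096ms @ 13/7 + 49.546ms (1/7)
8. 693.642ms @ 2 + 99.092ms (2/7)
9. 792.733ms @ 16/7 + 99.092ms (2/7)
10. 891.825ms @ 18/7 + 99.092ms (2/7)
11. 990.917ms @ 20/7 + 99.092ms (2/7)
12. 1090.008ms @ 22/7 + 99.092ms (2/7)
13. 1189.1ms @ 24/7 + 99.092ms (2/7)
14. 1288.192ms @ 26/7 + 99.092ms (2/7)

note 14 onset = 26/7b = 1288.192ms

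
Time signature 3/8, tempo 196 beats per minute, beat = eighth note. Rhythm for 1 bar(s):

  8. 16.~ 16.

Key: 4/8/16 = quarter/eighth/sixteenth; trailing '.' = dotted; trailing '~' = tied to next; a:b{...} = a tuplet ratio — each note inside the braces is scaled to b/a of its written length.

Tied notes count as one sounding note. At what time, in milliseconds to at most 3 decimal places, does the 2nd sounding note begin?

note 2 onset = 3/2b = 459.184ms

1. 0.0ms @ 0 + 459.184ms (3/2)
2. 459.184ms @ 3/2 + 459.184ms (3/2)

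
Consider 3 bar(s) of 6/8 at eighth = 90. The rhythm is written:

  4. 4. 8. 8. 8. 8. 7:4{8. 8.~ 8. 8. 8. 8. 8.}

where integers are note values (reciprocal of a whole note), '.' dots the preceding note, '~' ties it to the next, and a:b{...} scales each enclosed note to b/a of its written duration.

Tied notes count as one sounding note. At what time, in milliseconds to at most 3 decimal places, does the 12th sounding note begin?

note 12 onset = 120/7b = 11428.571ms

1. 0.0ms @ 0 + 2000.0ms (3)
2. 2000.0ms @ 3 + 2000.0ms (3)
3. 4000.0ms @ 6 + 1000.0ms (3/2)
4. 5000.0ms @ 15/2 + 1000.0ms (3/2)
5. 6000.0ms @ 9 + 1000.0ms (3/2)
6. 7000.0ms @ 21/2 + 1000.0ms (3/2)
7. 8000.0ms @ 12 + 571.429ms (6/7)
8. 8571.429ms @ 90/7 + 1142.857ms (12/7)
9. 9714.286ms @ 102/7 + 571.429ms (6/7)
10. 10285.714ms @ 108/7 + 571.429ms (6/7)
11. 10857.143ms @ 114/7 + 571.429ms (6/7)
12. 11428.571ms @ 120/7 + 571.429ms (6/7)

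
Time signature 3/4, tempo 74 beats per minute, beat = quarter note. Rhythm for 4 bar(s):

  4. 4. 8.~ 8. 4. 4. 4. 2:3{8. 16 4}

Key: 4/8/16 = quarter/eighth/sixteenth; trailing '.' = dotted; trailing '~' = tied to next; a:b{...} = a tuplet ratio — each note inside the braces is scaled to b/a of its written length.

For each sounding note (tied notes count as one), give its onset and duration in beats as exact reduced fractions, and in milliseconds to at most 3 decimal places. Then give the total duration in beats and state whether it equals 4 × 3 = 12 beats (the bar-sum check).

1) 0.0ms=0b +1216.216ms=3/2b
2) 1216.216ms=3/2b +1216.216ms=3/2b
3) 2432.432ms=3b +1216.216ms=3/2b
4) 3648.649ms=9/2b +1216.216ms=3/2b
5) 4864.865ms=6b +1216.216ms=3/2b
6) 6081.081ms=15/2b +1216.216ms=3/2b
7) 7297.297ms=9b +912.162ms=9/8b
8) 8209.459ms=81/8b +304.054ms=3/8b
9) 8513.514ms=21/2b +1216.216ms=3/2b
Σ=12b of 12 (74bpm 3/4) — PASS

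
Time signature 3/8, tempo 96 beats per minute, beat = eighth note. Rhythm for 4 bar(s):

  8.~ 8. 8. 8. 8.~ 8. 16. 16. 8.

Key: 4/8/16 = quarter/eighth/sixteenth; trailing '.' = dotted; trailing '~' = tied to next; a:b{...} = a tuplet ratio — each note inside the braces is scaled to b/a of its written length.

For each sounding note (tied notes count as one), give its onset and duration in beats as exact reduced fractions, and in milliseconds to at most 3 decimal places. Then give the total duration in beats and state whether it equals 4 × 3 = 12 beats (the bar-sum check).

1) 0.0ms=0b +1875.0ms=3b
2) 1875.0ms=3b +937.5ms=3/2b
3) 2812.5ms=9/2b +937.5ms=3/2b
4) 3750.0ms=6b +1875.0ms=3b
5) 5625.0ms=9b +468.75ms=3/4b
6) 6093.75ms=39/4b +468.75ms=3/4b
7) 6562.5ms=21/2b +937.5ms=3/2b
Σ=12b of 12 (96bpm 3/8) — PASS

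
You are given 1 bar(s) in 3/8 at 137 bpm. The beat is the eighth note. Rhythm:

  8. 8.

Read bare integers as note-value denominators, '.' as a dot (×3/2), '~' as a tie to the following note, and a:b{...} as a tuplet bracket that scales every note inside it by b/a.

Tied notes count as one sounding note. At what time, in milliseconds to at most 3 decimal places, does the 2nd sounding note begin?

1. 0.0ms @ 0 + 656.934ms (3/2)
2. 656.934ms @ 3/2 + 656.934ms (3/2)

note 2 onset = 3/2b = 656.934ms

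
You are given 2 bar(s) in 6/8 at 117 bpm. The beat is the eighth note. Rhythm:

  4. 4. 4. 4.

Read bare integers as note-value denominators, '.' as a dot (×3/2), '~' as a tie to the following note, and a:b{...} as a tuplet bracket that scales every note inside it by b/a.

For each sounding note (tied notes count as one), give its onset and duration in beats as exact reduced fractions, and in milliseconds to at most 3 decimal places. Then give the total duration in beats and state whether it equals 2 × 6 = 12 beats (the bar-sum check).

1) 0.0ms=0b +1538.462ms=3b
2) 1538.462ms=3b +1538.462ms=3b
3) 3076.923ms=6b +1538.462ms=3b
4) 4615.385ms=9b +1538.462ms=3b
Σ=12b of 12 (117bpm 6/8) — PASS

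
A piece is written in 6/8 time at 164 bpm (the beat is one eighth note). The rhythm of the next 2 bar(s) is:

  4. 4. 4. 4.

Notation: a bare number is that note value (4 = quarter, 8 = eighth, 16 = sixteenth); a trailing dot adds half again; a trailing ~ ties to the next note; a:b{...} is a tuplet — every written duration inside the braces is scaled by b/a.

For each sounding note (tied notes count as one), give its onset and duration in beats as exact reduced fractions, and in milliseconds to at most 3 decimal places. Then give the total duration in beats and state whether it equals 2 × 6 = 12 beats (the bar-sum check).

1) 0.0ms=0b +1097.561ms=3b
2) 1097.561ms=3b +1097.561ms=3b
3) 2195.122ms=6b +1097.561ms=3b
4) 3292.683ms=9b +1097.561ms=3b
Σ=12b of 12 (164bpm 6/8) — PASS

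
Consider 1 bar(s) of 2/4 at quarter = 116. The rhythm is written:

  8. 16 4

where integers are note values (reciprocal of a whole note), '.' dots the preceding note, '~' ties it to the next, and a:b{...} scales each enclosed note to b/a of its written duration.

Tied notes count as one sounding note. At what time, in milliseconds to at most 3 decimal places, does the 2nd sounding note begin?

1. 0.0ms @ 0 + 387.931ms (3/4)
2. 387.931ms @ 3/4 + 129.31ms (1/4)
3. 517.241ms @ 1 + 517.241ms (1)

note 2 onset = 3/4b = 387.931ms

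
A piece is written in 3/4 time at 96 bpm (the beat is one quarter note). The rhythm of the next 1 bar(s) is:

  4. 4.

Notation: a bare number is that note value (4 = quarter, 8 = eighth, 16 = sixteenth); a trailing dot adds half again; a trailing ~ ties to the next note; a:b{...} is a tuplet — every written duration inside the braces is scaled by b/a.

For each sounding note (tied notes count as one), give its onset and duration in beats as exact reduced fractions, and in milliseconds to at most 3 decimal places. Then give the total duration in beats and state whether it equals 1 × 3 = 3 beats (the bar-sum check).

1) 0.0ms=0b +937.5ms=3/2b
2) 937.5ms=3/2b +937.5ms=3/2b
Σ=3b of 3 (96bpm 3/4) — PASS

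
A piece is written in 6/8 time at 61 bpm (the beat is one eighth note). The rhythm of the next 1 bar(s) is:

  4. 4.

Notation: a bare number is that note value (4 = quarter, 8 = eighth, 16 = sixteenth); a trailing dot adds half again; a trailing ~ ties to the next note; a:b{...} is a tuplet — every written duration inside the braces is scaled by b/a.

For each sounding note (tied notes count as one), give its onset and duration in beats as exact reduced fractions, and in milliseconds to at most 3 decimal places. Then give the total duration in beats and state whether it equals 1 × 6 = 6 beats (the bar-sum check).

1) 0.0ms=0b +2950.82ms=3b
2) 2950.82ms=3b +2950.82ms=3b
Σ=6b of 6 (61bpm 6/8) — PASS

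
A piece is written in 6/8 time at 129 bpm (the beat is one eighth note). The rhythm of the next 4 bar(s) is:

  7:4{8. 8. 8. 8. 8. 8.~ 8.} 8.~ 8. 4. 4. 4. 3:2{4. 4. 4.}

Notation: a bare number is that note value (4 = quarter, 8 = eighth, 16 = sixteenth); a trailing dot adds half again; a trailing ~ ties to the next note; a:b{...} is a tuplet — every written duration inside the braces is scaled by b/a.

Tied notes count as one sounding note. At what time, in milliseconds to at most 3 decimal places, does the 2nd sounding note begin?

1. 0.0ms @ 0 + 398.671ms (6/7)
2. 398.671ms @ 6/7 + 398.671ms (6/7)
3. 797.342ms @ 12/7 + 398.671ms (6/7)
4. 1196.013ms @ 18/7 + 398.671ms (6/7)
5. 1594.684ms @ 24/7 + 398.671ms (6/7)
6. 1993.355ms @ 30/7 + 797.342ms (12/7)
7. 2790.698ms @ 6 + 1395.349ms (3)
8. 4186.047ms @ 9 + 1395.349ms (3)
9. 5581.395ms @ 12 + 1395.349ms (3)
10. 6976.744ms @ 15 + 1395.349ms (3)
11. 8372.093ms @ 18 + 930.233ms (2)
12. 9302.326ms @ 20 + 930.233ms (2)
13. 10232.558ms @ 22 + 930.233ms (2)

note 2 onset = 6/7b = 398.671ms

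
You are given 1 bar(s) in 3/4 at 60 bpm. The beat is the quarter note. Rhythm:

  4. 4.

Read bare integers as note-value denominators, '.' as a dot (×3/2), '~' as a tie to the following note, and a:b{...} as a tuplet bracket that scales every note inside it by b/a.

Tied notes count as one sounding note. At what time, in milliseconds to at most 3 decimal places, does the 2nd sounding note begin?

1. 0.0ms @ 0 + 1500.0ms (3/2)
2. 1500.0ms @ 3/2 + 1500.0ms (3/2)

note 2 onset = 3/2b = 1500.0ms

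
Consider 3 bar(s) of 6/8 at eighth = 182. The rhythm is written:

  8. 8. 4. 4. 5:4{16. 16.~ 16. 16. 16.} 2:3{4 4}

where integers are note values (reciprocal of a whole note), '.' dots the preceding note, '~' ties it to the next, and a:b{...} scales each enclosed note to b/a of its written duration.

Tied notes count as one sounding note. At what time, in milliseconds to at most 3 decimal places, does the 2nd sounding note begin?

note 2 onset = 3/2b = 494.505ms

1. 0.0ms @ 0 + 494.505ms (3/2)
2. 494.505ms @ 3/2 + 494.505ms (3/2)
3. 989.011ms @ 3 + 989.011ms (3)
4. 1978.022ms @ 6 + 989.011ms (3)
5. 2967.033ms @ 9 + 197.802ms (3/5)
6. 3164.835ms @ 48/5 + 395.604ms (6/5)
7. 3560.44ms @ 54/5 + 197.802ms (3/5)
8. 3758.242ms @ 57/5 + 197.802ms (3/5)
9. 3956.044ms @ 12 + 989.011ms (3)
10. 4945.055ms @ 15 + 989.011ms (3)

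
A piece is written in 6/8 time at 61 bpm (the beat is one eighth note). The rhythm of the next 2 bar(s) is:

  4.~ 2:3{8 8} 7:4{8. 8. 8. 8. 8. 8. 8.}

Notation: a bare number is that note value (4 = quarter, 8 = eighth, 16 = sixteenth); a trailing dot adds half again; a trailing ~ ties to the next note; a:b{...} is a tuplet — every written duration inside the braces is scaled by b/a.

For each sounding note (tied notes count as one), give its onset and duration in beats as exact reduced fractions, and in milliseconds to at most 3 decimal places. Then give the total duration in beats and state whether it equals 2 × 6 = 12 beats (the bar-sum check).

1) 0.0ms=0b +4426.23ms=9/2b
2) 4426.23ms=9/2b +1475.41ms=3/2b
3) 5901.639ms=6b +843.091ms=6/7b
4) 6744.731ms=48/7b +843.091ms=6/7b
5) 7587.822ms=54/7b +843.091ms=6/7b
6) 8430.913ms=60/7b +843.091ms=6/7b
7) 9274.005ms=66/7b +843.091ms=6/7b
8) 10117.096ms=72/7b +843.091ms=6/7b
9) 10960.187ms=78/7b +843.091ms=6/7b
Σ=12b of 12 (61bpm 6/8) — PASS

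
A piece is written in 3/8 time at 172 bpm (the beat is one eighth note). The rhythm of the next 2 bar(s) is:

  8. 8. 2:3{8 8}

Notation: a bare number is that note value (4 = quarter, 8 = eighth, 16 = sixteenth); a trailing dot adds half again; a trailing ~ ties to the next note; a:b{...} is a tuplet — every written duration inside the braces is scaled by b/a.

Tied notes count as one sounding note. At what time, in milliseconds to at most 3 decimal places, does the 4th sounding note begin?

1. 0.0ms @ 0 + 523.256ms (3/2)
2. 523.256ms @ 3/2 + 523.256ms (3/2)
3. 1046.512ms @ 3 + 523.256ms (3/2)
4. 1569.767ms @ 9/2 + 523.256ms (3/2)

note 4 onset = 9/2b = 1569.767ms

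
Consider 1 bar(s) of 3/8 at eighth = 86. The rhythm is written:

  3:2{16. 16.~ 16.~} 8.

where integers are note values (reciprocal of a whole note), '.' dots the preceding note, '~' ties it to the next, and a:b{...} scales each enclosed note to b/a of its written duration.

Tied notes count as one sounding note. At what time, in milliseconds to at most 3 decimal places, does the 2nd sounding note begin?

1. 0.0ms @ 0 + 348.837ms (1/2)
2. 348.837ms @ 1/2 + 1744.186ms (5/2)

note 2 onset = 1/2b = 348.837ms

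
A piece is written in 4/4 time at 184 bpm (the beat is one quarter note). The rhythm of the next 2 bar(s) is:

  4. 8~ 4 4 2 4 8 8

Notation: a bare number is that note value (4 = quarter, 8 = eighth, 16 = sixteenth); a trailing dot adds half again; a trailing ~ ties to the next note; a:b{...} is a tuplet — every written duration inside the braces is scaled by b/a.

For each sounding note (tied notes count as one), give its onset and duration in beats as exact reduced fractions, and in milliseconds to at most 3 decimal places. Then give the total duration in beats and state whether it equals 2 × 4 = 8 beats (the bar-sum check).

1) 0.0ms=0b +489.13ms=3/2b
2) 489.13ms=3/2b +489.13ms=3/2b
3) 978.261ms=3b +326.087ms=1b
4) 1304.348ms=4b +652.174ms=2b
5) 1956.522ms=6b +326.087ms=1b
6) 2282.609ms=7b +163.043ms=1/2b
7) 2445.652ms=15/2b +163.043ms=1/2b
Σ=8b of 8 (184bpm 4/4) — PASS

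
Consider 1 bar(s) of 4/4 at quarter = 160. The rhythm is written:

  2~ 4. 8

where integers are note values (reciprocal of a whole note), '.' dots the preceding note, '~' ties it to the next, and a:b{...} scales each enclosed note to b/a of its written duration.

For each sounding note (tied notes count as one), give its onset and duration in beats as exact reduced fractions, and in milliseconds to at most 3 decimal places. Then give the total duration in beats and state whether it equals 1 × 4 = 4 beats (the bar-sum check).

1) 0.0ms=0b +1312.5ms=7/2b
2) 1312.5ms=7/2b +187.5ms=1/2b
Σ=4b of 4 (160bpm 4/4) — PASS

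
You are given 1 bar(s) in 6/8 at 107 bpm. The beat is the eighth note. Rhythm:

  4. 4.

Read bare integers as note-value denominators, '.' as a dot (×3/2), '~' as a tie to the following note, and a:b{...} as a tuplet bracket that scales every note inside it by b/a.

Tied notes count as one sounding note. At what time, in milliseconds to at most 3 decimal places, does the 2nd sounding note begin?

1. 0.0ms @ 0 + 1682.243ms (3)
2. 1682.243ms @ 3 + 1682.243ms (3)

note 2 onset = 3b = 1682.243ms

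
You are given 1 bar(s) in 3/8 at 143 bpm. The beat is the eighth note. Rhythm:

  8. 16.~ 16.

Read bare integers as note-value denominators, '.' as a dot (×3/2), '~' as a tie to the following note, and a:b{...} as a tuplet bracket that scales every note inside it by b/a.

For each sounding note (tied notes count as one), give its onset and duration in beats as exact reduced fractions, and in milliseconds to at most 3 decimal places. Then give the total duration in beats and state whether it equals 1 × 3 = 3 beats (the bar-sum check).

1) 0.0ms=0b +629.371ms=3/2b
2) 629.371ms=3/2b +629.371ms=3/2b
Σ=3b of 3 (143bpm 3/8) — PASS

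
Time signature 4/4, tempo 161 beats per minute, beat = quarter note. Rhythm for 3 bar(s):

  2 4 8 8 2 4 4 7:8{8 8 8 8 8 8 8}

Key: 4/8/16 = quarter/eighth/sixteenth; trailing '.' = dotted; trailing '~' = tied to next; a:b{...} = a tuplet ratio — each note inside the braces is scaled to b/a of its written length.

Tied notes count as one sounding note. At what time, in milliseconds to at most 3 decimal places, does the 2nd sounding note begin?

1. 0.0ms @ 0 + 745.342ms (2)
2. 745.342ms @ 2 + 372.671ms (1)
3. 1118.012ms @ 3 + 186.335ms (1/2)
4. 1304.348ms @ 7/2 + 186.335ms (1/2)
5. 1490.683ms @ 4 + 745.342ms (2)
6. 2236.025ms @ 6 + 372.671ms (1)
7. 2608.696ms @ 7 + 372.671ms (1)
8. 2981.366ms @ 8 + 212.955ms (4/7)
9. 3194.321ms @ 60/7 + 212.955ms (4/7)
10. 3407.276ms @ 64/7 + 212.955ms (4/7)
11. 3620.231ms @ 68/7 + 212.955ms (4/7)
12. 3833.185ms @ 72/7 + 212.955ms (4/7)
13. 4046.14ms @ 76/7 + 212.955ms (4/7)
14. 4259.095ms @ 80/7 + 212.955ms (4/7)

note 2 onset = 2b = 745.342ms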